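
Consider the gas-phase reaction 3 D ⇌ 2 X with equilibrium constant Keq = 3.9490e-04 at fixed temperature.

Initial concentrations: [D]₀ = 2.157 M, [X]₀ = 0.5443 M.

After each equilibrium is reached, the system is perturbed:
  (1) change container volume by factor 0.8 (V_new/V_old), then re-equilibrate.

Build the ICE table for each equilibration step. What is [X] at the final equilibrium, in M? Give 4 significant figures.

[X]_eq = 0.1312 M

Q₀ = 0.02952 vs Keq = 3.9490e-04 ⇒ Q>K, reverse
Step 1:
                    D           X
  init          2.157      0.5443
  Δ            0.6744     -0.4496
  eq            2.831     0.09468
  solve Keq expr → x = -0.2248; check Q = 3.9490e-04
Then change container volume by factor 0.8 (V_new/V_old).
Step 2:
                    D           X
  init          3.539      0.1183
  Δ          -0.01933     0.01289
  eq             3.52      0.1312
  solve Keq expr → x = 0.006443; check Q = 3.9490e-04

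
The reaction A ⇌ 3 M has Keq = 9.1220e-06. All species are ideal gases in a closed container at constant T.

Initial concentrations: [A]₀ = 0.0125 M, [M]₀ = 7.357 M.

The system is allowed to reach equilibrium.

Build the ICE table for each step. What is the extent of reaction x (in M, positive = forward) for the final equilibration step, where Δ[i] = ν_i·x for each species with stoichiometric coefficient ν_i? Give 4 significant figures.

Q₀ = 3.1856e+04 vs Keq = 9.1220e-06 ⇒ Q>K, reverse
Step 1:
                   A          M
  I           0.0125      7.357
  C            2.443     -7.329
  E            2.455    0.02819
  solve Keq expr → x = -2.443; check Q = 9.1220e-06

x = -2.443 M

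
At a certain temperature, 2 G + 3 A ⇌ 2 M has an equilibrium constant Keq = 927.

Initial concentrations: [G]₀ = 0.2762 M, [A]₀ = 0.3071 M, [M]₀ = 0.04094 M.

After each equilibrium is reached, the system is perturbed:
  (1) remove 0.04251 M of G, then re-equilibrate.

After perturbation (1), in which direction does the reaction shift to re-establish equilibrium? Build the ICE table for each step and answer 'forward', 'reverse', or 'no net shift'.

Q₀ = 0.7586 vs Keq = 927 ⇒ Q<K, forward
Step 1:
                    G           A           M
  Initial      0.2762      0.3071     0.04094
  Change      -0.1293     -0.1939      0.1293
  Equil        0.1469      0.1132      0.1702
  solve Keq expr → x = 0.06465; check Q = 927
Then remove 0.04251 M of G.
Step 2:
                    G           A           M
  Initial      0.1044      0.1132      0.1702
  Change      0.01009     0.01513    -0.01009
  Equil        0.1145      0.1283      0.1602
  solve Keq expr → x = -0.005044; check Q = 927

Direction: reverse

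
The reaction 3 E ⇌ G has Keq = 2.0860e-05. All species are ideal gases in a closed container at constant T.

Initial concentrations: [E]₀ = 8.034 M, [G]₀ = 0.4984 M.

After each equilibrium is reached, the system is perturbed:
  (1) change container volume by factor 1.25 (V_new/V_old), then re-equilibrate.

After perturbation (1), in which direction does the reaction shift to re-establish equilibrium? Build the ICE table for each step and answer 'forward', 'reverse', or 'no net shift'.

Q₀ = 9.6113e-04 vs Keq = 2.0860e-05 ⇒ Q>K, reverse
Step 1:
                   E          G
  init         8.034     0.4984
  Δ            1.442    -0.4807
  eq           9.476    0.01775
  solve Keq expr → x = -0.4807; check Q = 2.0860e-05
Then change container volume by factor 1.25 (V_new/V_old).
Step 2:
                   E          G
  init         7.581     0.0142
  Δ          0.01517  -0.005057
  eq           7.596   0.009142
  solve Keq expr → x = -0.005057; check Q = 2.0860e-05

Direction: reverse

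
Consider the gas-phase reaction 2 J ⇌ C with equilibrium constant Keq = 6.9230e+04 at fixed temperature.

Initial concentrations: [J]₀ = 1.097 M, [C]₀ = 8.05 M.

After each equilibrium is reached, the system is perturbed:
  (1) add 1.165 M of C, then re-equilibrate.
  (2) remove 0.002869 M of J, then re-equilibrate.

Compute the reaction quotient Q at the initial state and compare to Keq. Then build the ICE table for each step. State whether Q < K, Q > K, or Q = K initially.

Q₀ = 6.689 vs Keq = 6.9230e+04 ⇒ Q<K, forward
Step 1:
                    J           C
  init          1.097        8.05
  Δ            -1.086      0.5429
  eq          0.01114       8.593
  solve Keq expr → x = 0.5429; check Q = 6.9230e+04
Then add 1.165 M of C.
Step 2:
                    J           C
  init        0.01114       9.758
  Δ        7.3101e-04 -3.6550e-04
  eq          0.01187       9.758
  solve Keq expr → x = -3.6550e-04; check Q = 6.9230e+04
Then remove 0.002869 M of J.
Step 3:
                    J           C
  init       0.009003       9.758
  Δ          0.002868   -0.001434
  eq          0.01187       9.756
  solve Keq expr → x = -0.001434; check Q = 6.9230e+04

Q₀ = 6.689; Q < K (proceeds forward)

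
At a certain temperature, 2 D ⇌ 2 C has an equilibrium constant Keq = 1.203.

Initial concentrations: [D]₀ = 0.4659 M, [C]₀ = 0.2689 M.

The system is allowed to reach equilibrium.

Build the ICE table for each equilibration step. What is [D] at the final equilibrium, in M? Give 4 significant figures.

[D]_eq = 0.3504 M

Q₀ = 0.3331 vs Keq = 1.203 ⇒ Q<K, forward
Step 1:
                  D         C
  Initial    0.4659    0.2689
  Change    -0.1155    0.1155
  Equil      0.3504    0.3844
  solve Keq expr → x = 0.05773; check Q = 1.203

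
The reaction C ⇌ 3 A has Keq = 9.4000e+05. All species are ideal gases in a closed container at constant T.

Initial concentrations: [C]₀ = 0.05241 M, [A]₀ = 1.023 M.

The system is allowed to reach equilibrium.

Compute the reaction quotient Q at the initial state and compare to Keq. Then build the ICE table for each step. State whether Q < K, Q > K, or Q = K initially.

Q₀ = 20.43; Q < K (proceeds forward)

Q₀ = 20.43 vs Keq = 9.4000e+05 ⇒ Q<K, forward
Step 1:
                   C          A
  Initial    0.05241      1.023
  Change    -0.05241     0.1572
  Equil   1.7489e-06       1.18
  solve Keq expr → x = 0.05241; check Q = 9.4000e+05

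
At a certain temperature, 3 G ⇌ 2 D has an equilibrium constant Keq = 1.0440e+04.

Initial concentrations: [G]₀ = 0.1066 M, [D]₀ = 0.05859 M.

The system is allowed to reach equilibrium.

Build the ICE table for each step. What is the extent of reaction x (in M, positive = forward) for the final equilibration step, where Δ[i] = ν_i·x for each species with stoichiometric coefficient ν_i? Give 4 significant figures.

x = 0.03178 M

Q₀ = 2.834 vs Keq = 1.0440e+04 ⇒ Q<K, forward
Step 1:
                    G           D
  Initial      0.1066     0.05859
  Change     -0.09534     0.06356
  Equil       0.01126      0.1221
  solve Keq expr → x = 0.03178; check Q = 1.0440e+04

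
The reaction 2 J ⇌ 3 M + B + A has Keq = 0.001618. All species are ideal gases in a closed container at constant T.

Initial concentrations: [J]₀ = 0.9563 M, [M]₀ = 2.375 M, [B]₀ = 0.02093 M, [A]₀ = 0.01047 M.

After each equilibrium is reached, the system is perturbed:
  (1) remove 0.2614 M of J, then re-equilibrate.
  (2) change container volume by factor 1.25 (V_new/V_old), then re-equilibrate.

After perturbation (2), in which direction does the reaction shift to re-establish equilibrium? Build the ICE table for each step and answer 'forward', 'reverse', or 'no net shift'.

Q₀ = 0.00321 vs Keq = 0.001618 ⇒ Q>K, reverse
Step 1:
                   J          M          B          A
  Initial     0.9563      2.375    0.02093    0.01047
  Change    0.007633   -0.01145  -0.003817  -0.003817
  Equil       0.9639      2.364    0.01711   0.006653
  solve Keq expr → x = -0.003817; check Q = 0.001618
Then remove 0.2614 M of J.
Step 2:
                   J          M          B          A
  Initial     0.7025      2.364    0.01711   0.006653
  Change    0.004873  -0.007309  -0.002436  -0.002436
  Equil       0.7074      2.356    0.01468   0.004217
  solve Keq expr → x = -0.002436; check Q = 0.001618
Then change container volume by factor 1.25 (V_new/V_old).
Step 3:
                   J          M          B          A
  Initial     0.5659      1.885    0.01174   0.003374
  Change    -0.00417   0.006255   0.002085   0.002085
  Equil       0.5618      1.891    0.01383   0.005459
  solve Keq expr → x = 0.002085; check Q = 0.001618

Direction: forward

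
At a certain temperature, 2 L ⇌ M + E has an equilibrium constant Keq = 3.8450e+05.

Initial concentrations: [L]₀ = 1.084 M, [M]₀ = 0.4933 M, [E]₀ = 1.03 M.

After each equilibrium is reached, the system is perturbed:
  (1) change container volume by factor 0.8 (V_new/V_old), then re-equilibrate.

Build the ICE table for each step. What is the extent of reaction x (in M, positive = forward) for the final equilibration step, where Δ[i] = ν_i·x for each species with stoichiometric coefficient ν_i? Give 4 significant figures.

Q₀ = 0.4324 vs Keq = 3.8450e+05 ⇒ Q<K, forward
Step 1:
                  L         M         E
  I           1.084    0.4933      1.03
  C          -1.082     0.541     0.541
  E        0.002056     1.034     1.571
  solve Keq expr → x = 0.541; check Q = 3.8450e+05
Then change container volume by factor 0.8 (V_new/V_old).
Step 2:
                  L         M         E
  I         0.00257     1.293     1.964
  C               0         0         0
  E         0.00257     1.293     1.964
  solve Keq expr → x = 0; check Q = 3.8450e+05

x = 0 M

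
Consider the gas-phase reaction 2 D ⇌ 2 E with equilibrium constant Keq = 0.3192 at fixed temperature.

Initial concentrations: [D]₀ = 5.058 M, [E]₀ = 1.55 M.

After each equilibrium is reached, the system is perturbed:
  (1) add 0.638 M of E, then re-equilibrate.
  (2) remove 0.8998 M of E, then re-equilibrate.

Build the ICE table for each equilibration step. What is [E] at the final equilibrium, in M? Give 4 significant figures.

[E]_eq = 2.291 M

Q₀ = 0.09391 vs Keq = 0.3192 ⇒ Q<K, forward
Step 1:
                   D          E
  Initial      5.058       1.55
  Change     -0.8356     0.8356
  Equil        4.222      2.386
  solve Keq expr → x = 0.4178; check Q = 0.3192
Then add 0.638 M of E.
Step 2:
                   D          E
  Initial      4.222      3.024
  Change      0.4077    -0.4077
  Equil         4.63      2.616
  solve Keq expr → x = -0.2038; check Q = 0.3192
Then remove 0.8998 M of E.
Step 3:
                   D          E
  Initial       4.63      1.716
  Change      -0.575      0.575
  Equil        4.055      2.291
  solve Keq expr → x = 0.2875; check Q = 0.3192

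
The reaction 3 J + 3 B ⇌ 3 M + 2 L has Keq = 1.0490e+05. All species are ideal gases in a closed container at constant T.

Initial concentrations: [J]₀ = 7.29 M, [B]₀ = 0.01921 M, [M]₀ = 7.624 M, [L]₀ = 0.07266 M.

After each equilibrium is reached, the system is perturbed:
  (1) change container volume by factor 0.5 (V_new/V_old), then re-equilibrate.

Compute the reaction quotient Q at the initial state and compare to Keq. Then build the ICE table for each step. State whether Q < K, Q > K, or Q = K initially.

Q₀ = 851.9; Q < K (proceeds forward)

Q₀ = 851.9 vs Keq = 1.0490e+05 ⇒ Q<K, forward
Step 1:
                    J           B           M           L
  Initial        7.29     0.01921       7.624     0.07266
  Change     -0.01499    -0.01499     0.01499     0.00999
  Equil         7.275    0.004224       7.639     0.08265
  solve Keq expr → x = 0.004995; check Q = 1.0490e+05
Then change container volume by factor 0.5 (V_new/V_old).
Step 2:
                    J           B           M           L
  Initial       14.55    0.008449       15.28      0.1653
  Change    -0.001711   -0.001711    0.001711     0.00114
  Equil         14.55    0.006738       15.28      0.1664
  solve Keq expr → x = 5.7022e-04; check Q = 1.0490e+05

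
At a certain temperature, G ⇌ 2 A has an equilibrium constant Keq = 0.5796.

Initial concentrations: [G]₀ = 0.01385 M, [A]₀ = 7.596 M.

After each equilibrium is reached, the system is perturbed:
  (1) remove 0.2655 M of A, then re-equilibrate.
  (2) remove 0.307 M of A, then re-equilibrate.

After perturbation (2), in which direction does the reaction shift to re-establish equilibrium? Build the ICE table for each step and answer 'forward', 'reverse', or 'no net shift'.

Direction: forward

Q₀ = 4166 vs Keq = 0.5796 ⇒ Q>K, reverse
Step 1:
                   G          A
  init       0.01385      7.596
  Δ            3.124     -6.247
  eq           3.138      1.349
  solve Keq expr → x = -3.124; check Q = 0.5796
Then remove 0.2655 M of A.
Step 2:
                   G          A
  init         3.138      1.083
  Δ          -0.1198     0.2395
  eq           3.018      1.323
  solve Keq expr → x = 0.1198; check Q = 0.5796
Then remove 0.307 M of A.
Step 3:
                   G          A
  init         3.018      1.016
  Δ          -0.1382     0.2764
  eq            2.88      1.292
  solve Keq expr → x = 0.1382; check Q = 0.5796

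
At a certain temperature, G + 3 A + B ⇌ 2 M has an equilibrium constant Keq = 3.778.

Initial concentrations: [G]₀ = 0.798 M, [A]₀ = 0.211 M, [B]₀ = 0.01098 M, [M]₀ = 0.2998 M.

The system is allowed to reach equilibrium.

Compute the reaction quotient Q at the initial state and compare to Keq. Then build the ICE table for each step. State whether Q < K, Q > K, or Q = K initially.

Q₀ = 1092; Q > K (proceeds reverse)

Q₀ = 1092 vs Keq = 3.778 ⇒ Q>K, reverse
Step 1:
                    G           A           B           M
  Initial       0.798       0.211     0.01098      0.2998
  Change      0.07423      0.2227     0.07423     -0.1485
  Equil        0.8722      0.4337     0.08521      0.1513
  solve Keq expr → x = -0.07423; check Q = 3.778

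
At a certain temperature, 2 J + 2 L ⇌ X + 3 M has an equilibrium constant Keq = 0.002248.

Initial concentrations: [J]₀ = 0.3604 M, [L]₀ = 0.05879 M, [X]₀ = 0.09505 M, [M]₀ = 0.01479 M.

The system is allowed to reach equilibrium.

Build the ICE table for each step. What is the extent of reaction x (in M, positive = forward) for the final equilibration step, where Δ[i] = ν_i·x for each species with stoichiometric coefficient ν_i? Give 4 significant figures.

x = 0.001967 M

Q₀ = 6.8498e-04 vs Keq = 0.002248 ⇒ Q<K, forward
Step 1:
                    J           L           X           M
  I            0.3604     0.05879     0.09505     0.01479
  C         -0.003935   -0.003935    0.001967    0.005902
  E            0.3565     0.05486     0.09702     0.02069
  solve Keq expr → x = 0.001967; check Q = 0.002248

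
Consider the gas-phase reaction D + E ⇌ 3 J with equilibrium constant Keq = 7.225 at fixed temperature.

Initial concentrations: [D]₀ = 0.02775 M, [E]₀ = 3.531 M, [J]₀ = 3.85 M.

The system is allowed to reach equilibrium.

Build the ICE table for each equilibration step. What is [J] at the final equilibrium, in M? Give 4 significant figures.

[J]_eq = 2.435 M

Q₀ = 582.4 vs Keq = 7.225 ⇒ Q>K, reverse
Step 1:
                   D          E          J
  init       0.02775      3.531       3.85
  Δ           0.4716     0.4716     -1.415
  eq          0.4994      4.003      2.435
  solve Keq expr → x = -0.4716; check Q = 7.225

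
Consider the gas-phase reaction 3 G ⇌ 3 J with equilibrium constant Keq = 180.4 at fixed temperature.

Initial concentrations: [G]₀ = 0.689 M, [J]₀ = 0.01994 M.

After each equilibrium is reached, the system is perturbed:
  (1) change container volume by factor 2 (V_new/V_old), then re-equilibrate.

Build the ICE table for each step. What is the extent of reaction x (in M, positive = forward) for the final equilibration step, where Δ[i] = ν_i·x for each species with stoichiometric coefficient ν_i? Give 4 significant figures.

Q₀ = 2.4239e-05 vs Keq = 180.4 ⇒ Q<K, forward
Step 1:
                    G           J
  I             0.689     0.01994
  C           -0.5824      0.5824
  E            0.1066      0.6023
  solve Keq expr → x = 0.1941; check Q = 180.4
Then change container volume by factor 2 (V_new/V_old).
Step 2:
                    G           J
  I            0.0533      0.3012
  C                 0           0
  E            0.0533      0.3012
  solve Keq expr → x = 0; check Q = 180.4

x = 0 M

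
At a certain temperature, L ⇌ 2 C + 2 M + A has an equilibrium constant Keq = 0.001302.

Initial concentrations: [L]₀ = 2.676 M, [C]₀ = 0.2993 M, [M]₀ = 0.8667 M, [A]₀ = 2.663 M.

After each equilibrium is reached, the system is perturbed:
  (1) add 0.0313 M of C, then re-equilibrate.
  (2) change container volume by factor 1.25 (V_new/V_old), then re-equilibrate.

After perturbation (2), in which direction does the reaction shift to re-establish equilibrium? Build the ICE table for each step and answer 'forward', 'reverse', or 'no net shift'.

Q₀ = 0.06696 vs Keq = 0.001302 ⇒ Q>K, reverse
Step 1:
                   L          C          M          A
  I            2.676     0.2993     0.8667      2.663
  C           0.1195     -0.239     -0.239    -0.1195
  E            2.796    0.06027     0.6277      2.543
  solve Keq expr → x = -0.1195; check Q = 0.001302
Then add 0.0313 M of C.
Step 2:
                   L          C          M          A
  I            2.796    0.09157     0.6277      2.543
  C          0.01407   -0.02814   -0.02814   -0.01407
  E             2.81    0.06343     0.5995      2.529
  solve Keq expr → x = -0.01407; check Q = 0.001302
Then change container volume by factor 1.25 (V_new/V_old).
Step 3:
                   L          C          M          A
  I            2.248    0.05075     0.4796      2.024
  C         -0.01215    0.02429    0.02429    0.01215
  E            2.236    0.07504     0.5039      2.036
  solve Keq expr → x = 0.01215; check Q = 0.001302

Direction: forward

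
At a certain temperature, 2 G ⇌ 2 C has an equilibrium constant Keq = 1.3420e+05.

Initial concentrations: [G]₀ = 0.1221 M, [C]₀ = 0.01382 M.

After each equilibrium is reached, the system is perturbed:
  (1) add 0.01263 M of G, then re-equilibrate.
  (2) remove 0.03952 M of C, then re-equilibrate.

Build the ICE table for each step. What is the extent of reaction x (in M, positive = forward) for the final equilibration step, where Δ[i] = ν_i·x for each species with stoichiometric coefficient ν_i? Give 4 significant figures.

Q₀ = 0.01281 vs Keq = 1.3420e+05 ⇒ Q<K, forward
Step 1:
                   G          C
  I           0.1221    0.01382
  C          -0.1217     0.1217
  E       3.7002e-04     0.1355
  solve Keq expr → x = 0.06086; check Q = 1.3420e+05
Then add 0.01263 M of G.
Step 2:
                   G          C
  I            0.013     0.1355
  C          -0.0126     0.0126
  E       4.0440e-04     0.1481
  solve Keq expr → x = 0.006298; check Q = 1.3420e+05
Then remove 0.03952 M of C.
Step 3:
                   G          C
  I       4.0440e-04     0.1086
  C       -1.0759e-04 1.0759e-04
  E       2.9682e-04     0.1087
  solve Keq expr → x = 5.3793e-05; check Q = 1.3420e+05

x = 5.3793e-05 M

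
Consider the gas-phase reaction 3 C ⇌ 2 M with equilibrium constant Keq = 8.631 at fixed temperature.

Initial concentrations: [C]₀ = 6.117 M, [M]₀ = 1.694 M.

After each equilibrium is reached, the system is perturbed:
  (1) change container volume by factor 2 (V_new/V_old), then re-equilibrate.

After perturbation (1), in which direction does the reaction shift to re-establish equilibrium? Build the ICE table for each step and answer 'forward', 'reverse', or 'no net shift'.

Direction: reverse

Q₀ = 0.01254 vs Keq = 8.631 ⇒ Q<K, forward
Step 1:
                    C           M
  I             6.117       1.694
  C            -4.722       3.148
  E             1.395       4.842
  solve Keq expr → x = 1.574; check Q = 8.631
Then change container volume by factor 2 (V_new/V_old).
Step 2:
                    C           M
  I            0.6976       2.421
  C             0.156      -0.104
  E            0.8536       2.317
  solve Keq expr → x = -0.05199; check Q = 8.631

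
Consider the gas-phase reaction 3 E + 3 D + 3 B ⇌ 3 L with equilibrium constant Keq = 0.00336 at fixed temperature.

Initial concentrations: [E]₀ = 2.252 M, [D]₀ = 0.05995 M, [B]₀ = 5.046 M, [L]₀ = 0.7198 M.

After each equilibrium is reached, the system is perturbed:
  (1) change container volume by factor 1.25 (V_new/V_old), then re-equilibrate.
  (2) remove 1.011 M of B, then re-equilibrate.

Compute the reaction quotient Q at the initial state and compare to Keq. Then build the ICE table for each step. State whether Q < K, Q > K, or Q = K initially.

Q₀ = 1.18 vs Keq = 0.00336 ⇒ Q>K, reverse
Step 1:
                    E           D           B           L
  init          2.252     0.05995       5.046      0.7198
  Δ            0.2059      0.2059      0.2059     -0.2059
  eq            2.458      0.2658       5.252      0.5139
  solve Keq expr → x = -0.06862; check Q = 0.00336
Then change container volume by factor 1.25 (V_new/V_old).
Step 2:
                    E           D           B           L
  init          1.966      0.2127       4.201      0.4111
  Δ           0.05942     0.05942     0.05942    -0.05942
  eq            2.026      0.2721       4.261      0.3517
  solve Keq expr → x = -0.01981; check Q = 0.00336
Then remove 1.011 M of B.
Step 3:
                    E           D           B           L
  init          2.026      0.2721        3.25      0.3517
  Δ           0.03739     0.03739     0.03739    -0.03739
  eq            2.063      0.3095       3.287      0.3143
  solve Keq expr → x = -0.01246; check Q = 0.00336

Q₀ = 1.18; Q > K (proceeds reverse)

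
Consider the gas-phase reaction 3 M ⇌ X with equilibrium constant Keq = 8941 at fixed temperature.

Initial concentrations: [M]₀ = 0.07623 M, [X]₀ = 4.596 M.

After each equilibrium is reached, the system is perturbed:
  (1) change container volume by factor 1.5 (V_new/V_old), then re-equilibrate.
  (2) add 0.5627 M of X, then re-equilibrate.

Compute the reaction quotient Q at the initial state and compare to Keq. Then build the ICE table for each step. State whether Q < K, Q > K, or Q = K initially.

Q₀ = 1.0375e+04; Q > K (proceeds reverse)

Q₀ = 1.0375e+04 vs Keq = 8941 ⇒ Q>K, reverse
Step 1:
                  M         X
  init      0.07623     4.596
  Δ        0.003868 -0.001289
  eq         0.0801     4.595
  solve Keq expr → x = -0.001289; check Q = 8941
Then change container volume by factor 1.5 (V_new/V_old).
Step 2:
                  M         X
  init       0.0534     3.063
  Δ         0.01653  -0.00551
  eq        0.06993     3.058
  solve Keq expr → x = -0.00551; check Q = 8941
Then add 0.5627 M of X.
Step 3:
                  M         X
  init      0.06993      3.62
  Δ        0.004041 -0.001347
  eq        0.07397     3.619
  solve Keq expr → x = -0.001347; check Q = 8941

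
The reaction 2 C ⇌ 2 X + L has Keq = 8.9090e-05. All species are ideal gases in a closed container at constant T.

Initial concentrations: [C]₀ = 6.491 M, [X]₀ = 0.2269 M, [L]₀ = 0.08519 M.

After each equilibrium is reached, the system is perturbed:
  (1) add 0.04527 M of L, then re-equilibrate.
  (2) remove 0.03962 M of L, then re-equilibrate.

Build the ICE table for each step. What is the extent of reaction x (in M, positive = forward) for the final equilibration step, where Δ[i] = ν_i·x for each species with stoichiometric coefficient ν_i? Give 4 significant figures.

x = 0.01324 M

Q₀ = 1.0410e-04 vs Keq = 8.9090e-05 ⇒ Q>K, reverse
Step 1:
                   C          X          L
  I            6.491     0.2269    0.08519
  C          0.01012   -0.01012  -0.005062
  E            6.501     0.2168    0.08013
  solve Keq expr → x = -0.005062; check Q = 8.9090e-05
Then add 0.04527 M of L.
Step 2:
                   C          X          L
  I            6.501     0.2168     0.1254
  C          0.03086   -0.03086   -0.01543
  E            6.532     0.1859       0.11
  solve Keq expr → x = -0.01543; check Q = 8.9090e-05
Then remove 0.03962 M of L.
Step 3:
                   C          X          L
  I            6.532     0.1859    0.07035
  C         -0.02647    0.02647    0.01324
  E            6.506     0.2124    0.08358
  solve Keq expr → x = 0.01324; check Q = 8.9090e-05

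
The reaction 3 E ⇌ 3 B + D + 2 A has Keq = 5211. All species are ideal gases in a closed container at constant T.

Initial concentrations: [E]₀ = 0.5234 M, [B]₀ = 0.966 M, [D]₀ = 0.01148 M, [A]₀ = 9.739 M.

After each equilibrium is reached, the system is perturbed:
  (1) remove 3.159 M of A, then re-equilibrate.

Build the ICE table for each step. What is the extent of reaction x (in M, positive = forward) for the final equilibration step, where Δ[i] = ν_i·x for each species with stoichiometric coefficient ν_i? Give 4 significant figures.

x = 0.0107 M

Q₀ = 6.845 vs Keq = 5211 ⇒ Q<K, forward
Step 1:
                  E         B         D         A
  init       0.5234     0.966   0.01148     9.739
  Δ          -0.347     0.347    0.1157    0.2313
  eq         0.1764     1.313    0.1271      9.97
  solve Keq expr → x = 0.1157; check Q = 5211
Then remove 3.159 M of A.
Step 2:
                  E         B         D         A
  init       0.1764     1.313    0.1271     6.811
  Δ         -0.0321    0.0321    0.0107    0.0214
  eq         0.1443     1.345    0.1378     6.833
  solve Keq expr → x = 0.0107; check Q = 5211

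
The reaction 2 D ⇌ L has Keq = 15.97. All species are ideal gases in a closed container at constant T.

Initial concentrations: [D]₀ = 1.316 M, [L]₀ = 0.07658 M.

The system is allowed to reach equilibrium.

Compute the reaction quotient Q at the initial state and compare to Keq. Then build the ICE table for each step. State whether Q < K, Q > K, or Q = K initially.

Q₀ = 0.04422 vs Keq = 15.97 ⇒ Q<K, forward
Step 1:
                  D         L
  init        1.316   0.07658
  Δ          -1.117    0.5583
  eq         0.1994    0.6349
  solve Keq expr → x = 0.5583; check Q = 15.97

Q₀ = 0.04422; Q < K (proceeds forward)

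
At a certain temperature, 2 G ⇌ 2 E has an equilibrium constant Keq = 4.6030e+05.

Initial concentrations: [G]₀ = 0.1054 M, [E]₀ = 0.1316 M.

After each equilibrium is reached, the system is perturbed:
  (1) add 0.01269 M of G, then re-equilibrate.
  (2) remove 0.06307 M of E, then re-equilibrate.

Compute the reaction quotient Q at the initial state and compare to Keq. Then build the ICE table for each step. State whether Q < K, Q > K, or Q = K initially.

Q₀ = 1.559 vs Keq = 4.6030e+05 ⇒ Q<K, forward
Step 1:
                    G           E
  I            0.1054      0.1316
  C           -0.1051      0.1051
  E        3.4881e-04      0.2367
  solve Keq expr → x = 0.05253; check Q = 4.6030e+05
Then add 0.01269 M of G.
Step 2:
                    G           E
  I           0.01304      0.2367
  C          -0.01267     0.01267
  E        3.6749e-04      0.2493
  solve Keq expr → x = 0.006336; check Q = 4.6030e+05
Then remove 0.06307 M of E.
Step 3:
                    G           E
  I        3.6749e-04      0.1863
  C       -9.2825e-05  9.2825e-05
  E        2.7466e-04      0.1863
  solve Keq expr → x = 4.6412e-05; check Q = 4.6030e+05

Q₀ = 1.559; Q < K (proceeds forward)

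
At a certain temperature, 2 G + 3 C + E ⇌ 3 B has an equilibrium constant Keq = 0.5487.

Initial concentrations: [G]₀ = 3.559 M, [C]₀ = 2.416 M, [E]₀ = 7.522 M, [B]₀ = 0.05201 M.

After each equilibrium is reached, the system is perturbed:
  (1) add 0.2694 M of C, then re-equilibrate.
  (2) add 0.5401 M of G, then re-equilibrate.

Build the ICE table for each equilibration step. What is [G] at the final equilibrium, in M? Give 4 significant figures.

Q₀ = 1.0471e-07 vs Keq = 0.5487 ⇒ Q<K, forward
Step 1:
                  G         C         E         B
  init        3.559     2.416     7.522   0.05201
  Δ          -1.176    -1.764    -0.588     1.764
  eq          2.383     0.652     6.934     1.816
  solve Keq expr → x = 0.588; check Q = 0.5487
Then add 0.2694 M of C.
Step 2:
                  G         C         E         B
  init        2.383    0.9214     6.934     1.816
  Δ         -0.1189   -0.1784  -0.05946    0.1784
  eq          2.264     0.743     6.875     1.994
  solve Keq expr → x = 0.05946; check Q = 0.5487
Then add 0.5401 M of G.
Step 3:
                  G         C         E         B
  init        2.804     0.743     6.875     1.994
  Δ        -0.04569  -0.06854  -0.02285   0.06854
  eq          2.759    0.6745     6.852     2.063
  solve Keq expr → x = 0.02285; check Q = 0.5487

[G]_eq = 2.759 M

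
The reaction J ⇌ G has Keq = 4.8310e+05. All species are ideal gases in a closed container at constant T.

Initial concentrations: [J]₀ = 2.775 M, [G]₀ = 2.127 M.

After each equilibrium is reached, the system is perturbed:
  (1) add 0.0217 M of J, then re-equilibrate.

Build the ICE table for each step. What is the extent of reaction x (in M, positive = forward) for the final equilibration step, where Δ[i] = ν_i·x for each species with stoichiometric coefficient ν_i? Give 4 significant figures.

x = 0.0217 M

Q₀ = 0.7665 vs Keq = 4.8310e+05 ⇒ Q<K, forward
Step 1:
                   J          G
  Initial      2.775      2.127
  Change      -2.775      2.775
  Equil   1.0147e-05      4.902
  solve Keq expr → x = 2.775; check Q = 4.8310e+05
Then add 0.0217 M of J.
Step 2:
                   J          G
  Initial    0.02171      4.902
  Change     -0.0217     0.0217
  Equil   1.0192e-05      4.924
  solve Keq expr → x = 0.0217; check Q = 4.8310e+05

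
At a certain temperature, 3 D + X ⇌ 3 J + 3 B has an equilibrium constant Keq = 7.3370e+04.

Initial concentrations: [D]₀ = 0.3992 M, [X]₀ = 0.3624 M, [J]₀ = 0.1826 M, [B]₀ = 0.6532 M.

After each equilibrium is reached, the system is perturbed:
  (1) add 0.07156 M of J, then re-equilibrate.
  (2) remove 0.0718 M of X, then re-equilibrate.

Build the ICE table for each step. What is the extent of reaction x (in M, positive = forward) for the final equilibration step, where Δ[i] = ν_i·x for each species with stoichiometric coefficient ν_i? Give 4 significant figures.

x = -9.6980e-04 M

Q₀ = 0.0736 vs Keq = 7.3370e+04 ⇒ Q<K, forward
Step 1:
                   D          X          J          B
  I           0.3992     0.3624     0.1826     0.6532
  C          -0.3769    -0.1256     0.3769     0.3769
  E          0.02226     0.2368     0.5595       1.03
  solve Keq expr → x = 0.1256; check Q = 7.3370e+04
Then add 0.07156 M of J.
Step 2:
                   D          X          J          B
  I          0.02226     0.2368     0.6311       1.03
  C         0.002646 8.8202e-04  -0.002646  -0.002646
  E           0.0249     0.2376     0.6285      1.027
  solve Keq expr → x = -8.8202e-04; check Q = 7.3370e+04
Then remove 0.0718 M of X.
Step 3:
                   D          X          J          B
  I           0.0249     0.1658     0.6285      1.027
  C         0.002909 9.6980e-04  -0.002909  -0.002909
  E          0.02781     0.1668     0.6255      1.025
  solve Keq expr → x = -9.6980e-04; check Q = 7.3370e+04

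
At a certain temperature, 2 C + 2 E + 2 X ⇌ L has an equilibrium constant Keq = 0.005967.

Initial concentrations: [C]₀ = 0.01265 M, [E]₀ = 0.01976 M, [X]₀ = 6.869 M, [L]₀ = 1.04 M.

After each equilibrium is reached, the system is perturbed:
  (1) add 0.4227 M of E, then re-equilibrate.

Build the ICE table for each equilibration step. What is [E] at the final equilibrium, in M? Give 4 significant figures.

[E]_eq = 1.361 M

Q₀ = 3.5277e+05 vs Keq = 0.005967 ⇒ Q>K, reverse
Step 1:
                    C           E           X           L
  I           0.01265     0.01976       6.869        1.04
  C             1.063       1.063       1.063     -0.5314
  E             1.075       1.082       7.932      0.5086
  solve Keq expr → x = -0.5314; check Q = 0.005967
Then add 0.4227 M of E.
Step 2:
                    C           E           X           L
  I             1.075       1.505       7.932      0.5086
  C           -0.1443     -0.1443     -0.1443     0.07217
  E             0.931       1.361       7.787      0.5808
  solve Keq expr → x = 0.07217; check Q = 0.005967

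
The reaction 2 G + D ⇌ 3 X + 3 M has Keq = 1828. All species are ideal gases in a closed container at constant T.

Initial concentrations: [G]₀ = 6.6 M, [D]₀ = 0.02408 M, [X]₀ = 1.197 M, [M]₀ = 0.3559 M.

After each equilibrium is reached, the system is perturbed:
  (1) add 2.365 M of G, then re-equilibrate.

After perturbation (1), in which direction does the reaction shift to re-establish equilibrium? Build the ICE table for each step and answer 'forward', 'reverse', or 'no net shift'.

Q₀ = 0.07371 vs Keq = 1828 ⇒ Q<K, forward
Step 1:
                    G           D           X           M
  I               6.6     0.02408       1.197      0.3559
  C          -0.04816    -0.02408     0.07223     0.07223
  E             6.552  2.0448e-06       1.269      0.4281
  solve Keq expr → x = 0.02408; check Q = 1828
Then add 2.365 M of G.
Step 2:
                    G           D           X           M
  I             8.917  2.0448e-06       1.269      0.4281
  C       -1.8817e-06 -9.4083e-07  2.8225e-06  2.8225e-06
  E             8.917  1.1040e-06       1.269      0.4281
  solve Keq expr → x = 9.4083e-07; check Q = 1828

Direction: forward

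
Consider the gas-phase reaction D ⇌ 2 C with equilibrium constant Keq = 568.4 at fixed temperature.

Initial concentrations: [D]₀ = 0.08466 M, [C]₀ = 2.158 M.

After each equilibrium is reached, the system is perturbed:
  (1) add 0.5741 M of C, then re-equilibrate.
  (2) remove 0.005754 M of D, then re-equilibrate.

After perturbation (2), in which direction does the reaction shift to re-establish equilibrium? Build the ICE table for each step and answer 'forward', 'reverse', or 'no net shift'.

Q₀ = 55.01 vs Keq = 568.4 ⇒ Q<K, forward
Step 1:
                   D          C
  Initial    0.08466      2.158
  Change    -0.07528     0.1506
  Equil     0.009376      2.309
  solve Keq expr → x = 0.07528; check Q = 568.4
Then add 0.5741 M of C.
Step 2:
                   D          C
  Initial   0.009376      2.883
  Change    0.005139   -0.01028
  Equil      0.01452      2.872
  solve Keq expr → x = -0.005139; check Q = 568.4
Then remove 0.005754 M of D.
Step 3:
                   D          C
  Initial   0.008762      2.872
  Change     0.00564   -0.01128
  Equil       0.0144      2.861
  solve Keq expr → x = -0.00564; check Q = 568.4

Direction: reverse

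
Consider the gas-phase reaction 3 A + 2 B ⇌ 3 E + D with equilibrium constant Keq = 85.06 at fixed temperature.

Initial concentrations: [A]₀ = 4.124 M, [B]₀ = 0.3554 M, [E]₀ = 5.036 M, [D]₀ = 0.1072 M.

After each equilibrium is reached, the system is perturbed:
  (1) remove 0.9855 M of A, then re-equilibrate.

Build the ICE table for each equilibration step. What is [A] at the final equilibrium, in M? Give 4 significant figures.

Q₀ = 1.545 vs Keq = 85.06 ⇒ Q<K, forward
Step 1:
                   A          B          E          D
  init         4.124     0.3554      5.036     0.1072
  Δ          -0.3936    -0.2624     0.3936     0.1312
  eq            3.73    0.09297       5.43     0.2384
  solve Keq expr → x = 0.1312; check Q = 85.06
Then remove 0.9855 M of A.
Step 2:
                   A          B          E          D
  init         2.745    0.09297       5.43     0.2384
  Δ          0.06143    0.04095   -0.06143   -0.02048
  eq           2.806     0.1339      5.368     0.2179
  solve Keq expr → x = -0.02048; check Q = 85.06

[A]_eq = 2.806 M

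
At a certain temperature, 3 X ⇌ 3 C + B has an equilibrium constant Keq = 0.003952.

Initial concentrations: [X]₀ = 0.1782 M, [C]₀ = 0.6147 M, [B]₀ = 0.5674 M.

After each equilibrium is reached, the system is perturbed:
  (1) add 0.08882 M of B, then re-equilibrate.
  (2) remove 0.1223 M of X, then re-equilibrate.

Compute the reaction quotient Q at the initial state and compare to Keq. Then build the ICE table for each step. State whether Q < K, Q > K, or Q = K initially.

Q₀ = 23.29 vs Keq = 0.003952 ⇒ Q>K, reverse
Step 1:
                    X           C           B
  I            0.1782      0.6147      0.5674
  C            0.4755     -0.4755     -0.1585
  E            0.6537      0.1392      0.4089
  solve Keq expr → x = -0.1585; check Q = 0.003952
Then add 0.08882 M of B.
Step 2:
                    X           C           B
  I            0.6537      0.1392      0.4977
  C          0.007185   -0.007185   -0.002395
  E            0.6608      0.1321      0.4953
  solve Keq expr → x = -0.002395; check Q = 0.003952
Then remove 0.1223 M of X.
Step 3:
                    X           C           B
  I            0.5385      0.1321      0.4953
  C           0.01995    -0.01995   -0.006649
  E            0.5585      0.1121      0.4887
  solve Keq expr → x = -0.006649; check Q = 0.003952

Q₀ = 23.29; Q > K (proceeds reverse)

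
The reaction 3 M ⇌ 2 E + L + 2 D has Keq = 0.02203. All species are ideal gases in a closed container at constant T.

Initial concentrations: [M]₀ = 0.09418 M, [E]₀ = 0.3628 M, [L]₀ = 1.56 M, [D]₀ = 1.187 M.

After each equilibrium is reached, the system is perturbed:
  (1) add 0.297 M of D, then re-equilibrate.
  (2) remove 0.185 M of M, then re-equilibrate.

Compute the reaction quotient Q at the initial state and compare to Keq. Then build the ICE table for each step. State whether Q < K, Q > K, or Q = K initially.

Q₀ = 346.3 vs Keq = 0.02203 ⇒ Q>K, reverse
Step 1:
                  M         E         L         D
  Initial   0.09418    0.3628      1.56     1.187
  Change     0.4571   -0.3048   -0.1524   -0.3048
  Equil      0.5513   0.05805     1.408    0.8822
  solve Keq expr → x = -0.1524; check Q = 0.02203
Then add 0.297 M of D.
Step 2:
                  M         E         L         D
  Initial    0.5513   0.05805     1.408     1.179
  Change    0.01789  -0.01193 -0.005963  -0.01193
  Equil      0.5692   0.04612     1.402     1.167
  solve Keq expr → x = -0.005963; check Q = 0.02203
Then remove 0.185 M of M.
Step 3:
                  M         E         L         D
  Initial    0.3842   0.04612     1.402     1.167
  Change    0.02607  -0.01738 -0.008691  -0.01738
  Equil      0.4103   0.02874     1.393      1.15
  solve Keq expr → x = -0.008691; check Q = 0.02203

Q₀ = 346.3; Q > K (proceeds reverse)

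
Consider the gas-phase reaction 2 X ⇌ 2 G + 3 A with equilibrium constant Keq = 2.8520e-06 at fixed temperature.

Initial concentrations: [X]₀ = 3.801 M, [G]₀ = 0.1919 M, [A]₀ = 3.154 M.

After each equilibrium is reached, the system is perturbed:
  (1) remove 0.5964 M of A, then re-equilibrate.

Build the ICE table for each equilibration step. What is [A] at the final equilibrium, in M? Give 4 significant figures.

Q₀ = 0.07997 vs Keq = 2.8520e-06 ⇒ Q>K, reverse
Step 1:
                   X          G          A
  Initial      3.801     0.1919      3.154
  Change      0.1905    -0.1905    -0.2858
  Equil        3.992   0.001388      2.868
  solve Keq expr → x = -0.09526; check Q = 2.8520e-06
Then remove 0.5964 M of A.
Step 2:
                   X          G          A
  Initial      3.992   0.001388      2.272
  Change  -5.7946e-04 5.7946e-04 8.6919e-04
  Equil        3.991   0.001967      2.273
  solve Keq expr → x = 2.8973e-04; check Q = 2.8520e-06

[A]_eq = 2.273 M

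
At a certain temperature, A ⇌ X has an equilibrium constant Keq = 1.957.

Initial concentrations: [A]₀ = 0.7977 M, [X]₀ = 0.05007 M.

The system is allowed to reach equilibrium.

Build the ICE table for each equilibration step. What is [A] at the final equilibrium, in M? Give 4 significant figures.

Q₀ = 0.06277 vs Keq = 1.957 ⇒ Q<K, forward
Step 1:
                   A          X
  Initial     0.7977    0.05007
  Change      -0.511      0.511
  Equil       0.2867     0.5611
  solve Keq expr → x = 0.511; check Q = 1.957

[A]_eq = 0.2867 M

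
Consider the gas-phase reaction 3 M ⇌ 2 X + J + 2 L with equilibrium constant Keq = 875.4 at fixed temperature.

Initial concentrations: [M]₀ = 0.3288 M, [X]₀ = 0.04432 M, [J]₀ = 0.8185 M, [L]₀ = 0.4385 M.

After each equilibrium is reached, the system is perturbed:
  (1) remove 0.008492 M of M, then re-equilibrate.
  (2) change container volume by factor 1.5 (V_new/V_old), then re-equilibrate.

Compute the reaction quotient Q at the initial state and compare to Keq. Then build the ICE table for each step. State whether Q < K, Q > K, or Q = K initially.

Q₀ = 0.008697; Q < K (proceeds forward)

Q₀ = 0.008697 vs Keq = 875.4 ⇒ Q<K, forward
Step 1:
                   M          X          J          L
  I           0.3288    0.04432     0.8185     0.4385
  C          -0.2994     0.1996     0.0998     0.1996
  E           0.0294     0.2439     0.9183     0.6381
  solve Keq expr → x = 0.0998; check Q = 875.4
Then remove 0.008492 M of M.
Step 2:
                   M          X          J          L
  I          0.02091     0.2439     0.9183     0.6381
  C         0.007881  -0.005254  -0.002627  -0.005254
  E          0.02879     0.2387     0.9157     0.6328
  solve Keq expr → x = -0.002627; check Q = 875.4
Then change container volume by factor 1.5 (V_new/V_old).
Step 3:
                   M          X          J          L
  I          0.01919     0.1591     0.6104     0.4219
  C        -0.004292   0.002862   0.001431   0.002862
  E           0.0149      0.162     0.6119     0.4248
  solve Keq expr → x = 0.001431; check Q = 875.4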